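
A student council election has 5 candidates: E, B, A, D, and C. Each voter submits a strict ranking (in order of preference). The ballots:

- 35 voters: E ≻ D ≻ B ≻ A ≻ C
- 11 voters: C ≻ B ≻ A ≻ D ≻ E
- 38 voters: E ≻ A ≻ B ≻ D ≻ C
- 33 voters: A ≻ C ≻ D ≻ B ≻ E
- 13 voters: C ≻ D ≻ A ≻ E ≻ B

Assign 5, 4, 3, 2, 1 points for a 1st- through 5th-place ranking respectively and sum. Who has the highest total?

A

E: 35·5 + 11·1 + 38·5 + 33·1 + 13·2 = 435
B: 35·3 + 11·4 + 38·3 + 33·2 + 13·1 = 342
A: 35·2 + 11·3 + 38·4 + 33·5 + 13·3 = 459
D: 35·4 + 11·2 + 38·2 + 33·3 + 13·4 = 389
C: 35·1 + 11·5 + 38·1 + 33·4 + 13·5 = 325
A has the highest Borda score (459).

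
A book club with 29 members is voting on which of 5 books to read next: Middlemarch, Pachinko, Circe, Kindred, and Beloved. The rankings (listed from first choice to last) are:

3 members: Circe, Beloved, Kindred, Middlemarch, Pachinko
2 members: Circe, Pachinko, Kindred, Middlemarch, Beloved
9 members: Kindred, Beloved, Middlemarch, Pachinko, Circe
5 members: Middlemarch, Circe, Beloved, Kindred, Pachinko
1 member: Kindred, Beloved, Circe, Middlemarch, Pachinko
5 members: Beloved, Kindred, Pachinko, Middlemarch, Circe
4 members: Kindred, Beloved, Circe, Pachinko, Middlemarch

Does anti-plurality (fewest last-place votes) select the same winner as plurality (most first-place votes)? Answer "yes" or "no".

yes

Anti-plurality — last-place votes: Middlemarch 4, Pachinko 9, Circe 14, Kindred 0, Beloved 2. Winner: Kindred.
Plurality — first-place votes: Middlemarch 5, Pachinko 0, Circe 5, Kindred 14, Beloved 5. Winner: Kindred.
The two methods agree.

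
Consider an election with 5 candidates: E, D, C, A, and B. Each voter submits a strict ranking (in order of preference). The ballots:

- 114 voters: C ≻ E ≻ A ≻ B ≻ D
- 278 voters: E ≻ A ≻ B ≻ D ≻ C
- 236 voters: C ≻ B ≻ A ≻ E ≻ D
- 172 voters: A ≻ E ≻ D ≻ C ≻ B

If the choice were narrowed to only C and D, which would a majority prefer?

Voters preferring C to D: 350; preferring D to C: 450.
D wins the head-to-head.

D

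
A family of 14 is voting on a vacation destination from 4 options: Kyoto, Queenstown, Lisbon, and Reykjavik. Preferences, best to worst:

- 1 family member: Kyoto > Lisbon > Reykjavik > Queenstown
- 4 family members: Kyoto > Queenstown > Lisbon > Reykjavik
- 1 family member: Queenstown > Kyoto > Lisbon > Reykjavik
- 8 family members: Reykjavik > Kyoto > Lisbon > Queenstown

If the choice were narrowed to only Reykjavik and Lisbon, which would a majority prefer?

Reykjavik

Voters preferring Reykjavik to Lisbon: 8; preferring Lisbon to Reykjavik: 6.
Reykjavik wins the head-to-head.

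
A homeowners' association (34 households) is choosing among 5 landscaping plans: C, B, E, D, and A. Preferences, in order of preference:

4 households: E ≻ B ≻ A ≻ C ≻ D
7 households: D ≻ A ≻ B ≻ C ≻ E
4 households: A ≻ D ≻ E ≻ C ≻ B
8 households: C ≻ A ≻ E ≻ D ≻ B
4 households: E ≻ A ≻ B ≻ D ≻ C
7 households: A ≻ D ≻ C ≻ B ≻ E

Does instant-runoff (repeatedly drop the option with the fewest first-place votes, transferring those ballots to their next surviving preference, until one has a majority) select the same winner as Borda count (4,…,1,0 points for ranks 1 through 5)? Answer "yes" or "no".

yes

Instant-runoff — R1 C 8, B 0, E 8, D 7, A 11 (B out); R2 C 8, E 8, D 7, A 11 (D out); R3 C 8, E 8, A 18 (A winner). Winner: A.
Borda — scores: C 61, B 41, E 56, D 73, A 109. Winner: A.
The two methods agree.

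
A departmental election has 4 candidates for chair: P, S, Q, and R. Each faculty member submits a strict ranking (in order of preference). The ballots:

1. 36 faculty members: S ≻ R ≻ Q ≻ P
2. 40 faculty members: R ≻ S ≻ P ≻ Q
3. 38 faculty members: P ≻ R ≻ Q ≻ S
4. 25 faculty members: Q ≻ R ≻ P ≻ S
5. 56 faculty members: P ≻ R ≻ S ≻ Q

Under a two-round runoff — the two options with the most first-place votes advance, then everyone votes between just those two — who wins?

Round 1 first-place votes: P 94, S 36, Q 25, R 40.
P and R advance.
Runoff: P is preferred to R by 94 voters; R by 101.
R wins the runoff.

R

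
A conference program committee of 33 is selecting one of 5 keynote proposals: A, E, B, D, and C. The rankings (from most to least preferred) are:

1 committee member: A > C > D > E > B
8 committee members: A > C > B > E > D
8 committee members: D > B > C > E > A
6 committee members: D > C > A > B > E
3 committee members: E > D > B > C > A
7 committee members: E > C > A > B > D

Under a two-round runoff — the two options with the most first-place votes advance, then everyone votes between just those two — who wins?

Round 1 first-place votes: A 9, E 10, B 0, D 14, C 0.
D and E advance.
Runoff: D is preferred to E by 15 voters; E by 18.
E wins the runoff.

E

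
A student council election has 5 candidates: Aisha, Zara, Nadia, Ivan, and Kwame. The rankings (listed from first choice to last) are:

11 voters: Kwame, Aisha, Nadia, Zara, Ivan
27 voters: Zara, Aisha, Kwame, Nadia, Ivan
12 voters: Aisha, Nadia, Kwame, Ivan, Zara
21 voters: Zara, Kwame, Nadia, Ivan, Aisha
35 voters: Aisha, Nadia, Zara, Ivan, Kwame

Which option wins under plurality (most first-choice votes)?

First-place votes: Aisha 47, Zara 48, Nadia 0, Ivan 0, Kwame 11.
Zara has the most first-place votes.

Zara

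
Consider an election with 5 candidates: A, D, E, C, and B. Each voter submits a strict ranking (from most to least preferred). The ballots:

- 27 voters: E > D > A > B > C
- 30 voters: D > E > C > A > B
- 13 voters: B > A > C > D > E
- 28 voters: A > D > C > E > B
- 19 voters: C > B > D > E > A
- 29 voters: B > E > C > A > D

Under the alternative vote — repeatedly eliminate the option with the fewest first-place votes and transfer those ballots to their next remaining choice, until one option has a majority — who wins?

D

Round 1: A 28, D 30, E 27, C 19, B 42. Eliminate C.
Round 2: A 28, D 30, E 27, B 61. Eliminate E.
Round 3: A 28, D 57, B 61. Eliminate A.
Round 4: D 85, B 61. D has a majority.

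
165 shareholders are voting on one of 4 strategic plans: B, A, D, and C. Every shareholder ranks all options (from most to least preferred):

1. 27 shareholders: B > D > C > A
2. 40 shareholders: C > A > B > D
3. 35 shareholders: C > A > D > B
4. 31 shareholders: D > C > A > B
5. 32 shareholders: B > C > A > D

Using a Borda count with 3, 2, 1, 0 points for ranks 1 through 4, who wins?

C

B: 27·3 + 40·1 + 35·0 + 31·0 + 32·3 = 217
A: 27·0 + 40·2 + 35·2 + 31·1 + 32·1 = 213
D: 27·2 + 40·0 + 35·1 + 31·3 + 32·0 = 182
C: 27·1 + 40·3 + 35·3 + 31·2 + 32·2 = 378
C has the highest Borda score (378).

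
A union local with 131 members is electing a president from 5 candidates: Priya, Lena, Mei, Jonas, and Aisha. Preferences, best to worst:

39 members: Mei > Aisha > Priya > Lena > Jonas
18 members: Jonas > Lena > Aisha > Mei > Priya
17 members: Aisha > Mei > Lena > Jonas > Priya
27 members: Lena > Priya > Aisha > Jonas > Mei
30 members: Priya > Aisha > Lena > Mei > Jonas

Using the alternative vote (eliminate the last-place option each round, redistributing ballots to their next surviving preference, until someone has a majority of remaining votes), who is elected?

Round 1: Priya 30, Lena 27, Mei 39, Jonas 18, Aisha 17. Eliminate Aisha.
Round 2: Priya 30, Lena 27, Mei 56, Jonas 18. Eliminate Jonas.
Round 3: Priya 30, Lena 45, Mei 56. Eliminate Priya.
Round 4: Lena 75, Mei 56. Lena has a majority.

Lena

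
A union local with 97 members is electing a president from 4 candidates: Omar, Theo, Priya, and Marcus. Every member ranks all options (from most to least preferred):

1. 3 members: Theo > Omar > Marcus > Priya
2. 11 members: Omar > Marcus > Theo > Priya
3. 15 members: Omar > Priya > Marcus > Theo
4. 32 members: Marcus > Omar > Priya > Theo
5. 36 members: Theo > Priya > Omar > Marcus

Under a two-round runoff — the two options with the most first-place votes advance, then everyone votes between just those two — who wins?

Round 1 first-place votes: Omar 26, Theo 39, Priya 0, Marcus 32.
Theo and Marcus advance.
Runoff: Theo is preferred to Marcus by 39 voters; Marcus by 58.
Marcus wins the runoff.

Marcus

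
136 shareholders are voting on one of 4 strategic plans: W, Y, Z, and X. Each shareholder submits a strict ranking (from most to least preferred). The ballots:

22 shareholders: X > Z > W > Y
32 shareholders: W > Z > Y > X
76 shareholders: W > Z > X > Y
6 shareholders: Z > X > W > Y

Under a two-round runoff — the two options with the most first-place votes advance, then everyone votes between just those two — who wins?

Round 1 first-place votes: W 108, Y 0, Z 6, X 22.
W and X advance.
Runoff: W is preferred to X by 108 voters; X by 28.
W wins the runoff.

W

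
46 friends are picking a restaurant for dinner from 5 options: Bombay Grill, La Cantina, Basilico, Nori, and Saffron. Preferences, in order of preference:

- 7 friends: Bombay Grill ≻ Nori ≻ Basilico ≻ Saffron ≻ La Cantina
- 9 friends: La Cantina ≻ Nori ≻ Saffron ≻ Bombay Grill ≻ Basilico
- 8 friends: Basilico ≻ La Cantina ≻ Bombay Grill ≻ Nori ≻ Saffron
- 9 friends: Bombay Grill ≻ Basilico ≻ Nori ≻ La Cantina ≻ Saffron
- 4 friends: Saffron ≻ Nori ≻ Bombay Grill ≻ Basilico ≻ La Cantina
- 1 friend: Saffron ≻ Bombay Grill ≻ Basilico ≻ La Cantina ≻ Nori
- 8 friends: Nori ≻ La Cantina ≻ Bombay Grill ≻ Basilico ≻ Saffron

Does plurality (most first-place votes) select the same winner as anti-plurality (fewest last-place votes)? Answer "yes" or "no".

yes

Plurality — first-place votes: Bombay Grill 16, La Cantina 9, Basilico 8, Nori 8, Saffron 5. Winner: Bombay Grill.
Anti-plurality — last-place votes: Bombay Grill 0, La Cantina 11, Basilico 9, Nori 1, Saffron 25. Winner: Bombay Grill.
The two methods agree.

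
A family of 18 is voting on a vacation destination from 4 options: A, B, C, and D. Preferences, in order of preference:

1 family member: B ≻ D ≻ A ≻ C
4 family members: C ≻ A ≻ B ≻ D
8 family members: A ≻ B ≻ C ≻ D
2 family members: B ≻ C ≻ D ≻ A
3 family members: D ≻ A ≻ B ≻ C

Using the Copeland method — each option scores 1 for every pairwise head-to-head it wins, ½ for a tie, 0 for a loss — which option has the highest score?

A: beats B, C, and D → score 3.
B: beats C and D; loses to A → score 2.
C: beats D; loses to A and B → score 1.
D: loses to A, B, and C → score 0.
A has the best pairwise record.

A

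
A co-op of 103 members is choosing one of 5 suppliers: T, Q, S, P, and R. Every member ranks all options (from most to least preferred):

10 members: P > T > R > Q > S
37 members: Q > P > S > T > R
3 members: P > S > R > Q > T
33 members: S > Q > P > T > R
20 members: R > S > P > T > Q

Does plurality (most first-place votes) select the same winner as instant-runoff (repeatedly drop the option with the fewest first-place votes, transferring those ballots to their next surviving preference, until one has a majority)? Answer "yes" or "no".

Plurality — first-place votes: T 0, Q 37, S 33, P 13, R 20. Winner: Q.
Instant-runoff — R1 T 0, Q 37, S 33, P 13, R 20 (T out); R2 Q 37, S 33, P 13, R 20 (P out); R3 Q 37, S 36, R 30 (R out); R4 Q 47, S 56 (S winner). Winner: S.
The two methods disagree.

no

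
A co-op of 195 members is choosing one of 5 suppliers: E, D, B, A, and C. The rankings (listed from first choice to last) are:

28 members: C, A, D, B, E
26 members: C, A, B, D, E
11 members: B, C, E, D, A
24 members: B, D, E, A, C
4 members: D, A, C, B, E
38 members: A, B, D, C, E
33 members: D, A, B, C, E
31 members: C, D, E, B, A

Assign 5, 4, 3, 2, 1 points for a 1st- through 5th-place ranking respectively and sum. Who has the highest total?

E: 28·1 + 26·1 + 11·3 + 24·3 + 4·1 + 38·1 + 33·1 + 31·3 = 327
D: 28·3 + 26·2 + 11·2 + 24·4 + 4·5 + 38·3 + 33·5 + 31·4 = 677
B: 28·2 + 26·3 + 11·5 + 24·5 + 4·2 + 38·4 + 33·3 + 31·2 = 630
A: 28·4 + 26·4 + 11·1 + 24·2 + 4·4 + 38·5 + 33·4 + 31·1 = 644
C: 28·5 + 26·5 + 11·4 + 24·1 + 4·3 + 38·2 + 33·2 + 31·5 = 647
D has the highest Borda score (677).

D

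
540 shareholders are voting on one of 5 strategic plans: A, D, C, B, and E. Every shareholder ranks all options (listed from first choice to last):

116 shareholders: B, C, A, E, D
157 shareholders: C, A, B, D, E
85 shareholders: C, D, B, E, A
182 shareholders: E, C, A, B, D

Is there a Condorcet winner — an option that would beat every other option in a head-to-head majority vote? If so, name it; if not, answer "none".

C vs A: 540–0 for C.
C vs D: 540–0 for C.
C vs B: 424–116 for C.
C vs E: 358–182 for C.
C beats every other option head-to-head.

C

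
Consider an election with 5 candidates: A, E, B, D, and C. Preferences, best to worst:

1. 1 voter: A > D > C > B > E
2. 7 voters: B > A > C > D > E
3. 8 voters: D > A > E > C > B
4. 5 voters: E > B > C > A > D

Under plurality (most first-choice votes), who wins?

D

First-place votes: A 1, E 5, B 7, D 8, C 0.
D has the most first-place votes.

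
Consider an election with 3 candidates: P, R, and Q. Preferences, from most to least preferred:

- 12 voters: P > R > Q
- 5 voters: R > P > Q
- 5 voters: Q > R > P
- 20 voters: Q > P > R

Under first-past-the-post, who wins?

Q

First-place votes: P 12, R 5, Q 25.
Q has the most first-place votes.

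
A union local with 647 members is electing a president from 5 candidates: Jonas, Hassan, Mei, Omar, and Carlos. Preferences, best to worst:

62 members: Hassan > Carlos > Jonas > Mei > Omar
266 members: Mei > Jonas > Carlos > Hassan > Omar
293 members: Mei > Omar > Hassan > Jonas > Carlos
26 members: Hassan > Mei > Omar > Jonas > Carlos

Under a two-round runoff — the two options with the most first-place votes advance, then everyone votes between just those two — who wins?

Mei

Round 1 first-place votes: Jonas 0, Hassan 88, Mei 559, Omar 0, Carlos 0.
Mei and Hassan advance.
Runoff: Mei is preferred to Hassan by 559 voters; Hassan by 88.
Mei wins the runoff.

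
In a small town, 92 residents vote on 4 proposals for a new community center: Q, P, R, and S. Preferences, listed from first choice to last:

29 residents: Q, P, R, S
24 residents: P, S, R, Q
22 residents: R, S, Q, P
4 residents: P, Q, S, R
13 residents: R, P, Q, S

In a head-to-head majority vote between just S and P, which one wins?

P

Voters preferring S to P: 22; preferring P to S: 70.
P wins the head-to-head.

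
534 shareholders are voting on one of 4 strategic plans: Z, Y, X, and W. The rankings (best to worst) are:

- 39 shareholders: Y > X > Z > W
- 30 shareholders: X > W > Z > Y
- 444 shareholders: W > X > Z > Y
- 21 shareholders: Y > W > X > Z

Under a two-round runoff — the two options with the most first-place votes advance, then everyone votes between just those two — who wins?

Round 1 first-place votes: Z 0, Y 60, X 30, W 444.
W and Y advance.
Runoff: W is preferred to Y by 474 voters; Y by 60.
W wins the runoff.

W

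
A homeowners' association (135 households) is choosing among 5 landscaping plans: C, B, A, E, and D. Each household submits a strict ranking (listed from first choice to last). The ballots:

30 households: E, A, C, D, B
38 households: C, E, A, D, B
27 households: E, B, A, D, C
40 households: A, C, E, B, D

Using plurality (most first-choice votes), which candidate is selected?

E

First-place votes: C 38, B 0, A 40, E 57, D 0.
E has the most first-place votes.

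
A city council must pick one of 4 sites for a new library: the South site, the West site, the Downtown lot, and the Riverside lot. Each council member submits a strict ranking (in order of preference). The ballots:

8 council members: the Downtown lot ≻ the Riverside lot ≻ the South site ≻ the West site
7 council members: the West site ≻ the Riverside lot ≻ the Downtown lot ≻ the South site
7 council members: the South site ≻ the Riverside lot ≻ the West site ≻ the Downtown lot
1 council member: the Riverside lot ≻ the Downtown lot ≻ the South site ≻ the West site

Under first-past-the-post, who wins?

First-place votes: the South site 7, the West site 7, the Downtown lot 8, the Riverside lot 1.
the Downtown lot has the most first-place votes.

the Downtown lot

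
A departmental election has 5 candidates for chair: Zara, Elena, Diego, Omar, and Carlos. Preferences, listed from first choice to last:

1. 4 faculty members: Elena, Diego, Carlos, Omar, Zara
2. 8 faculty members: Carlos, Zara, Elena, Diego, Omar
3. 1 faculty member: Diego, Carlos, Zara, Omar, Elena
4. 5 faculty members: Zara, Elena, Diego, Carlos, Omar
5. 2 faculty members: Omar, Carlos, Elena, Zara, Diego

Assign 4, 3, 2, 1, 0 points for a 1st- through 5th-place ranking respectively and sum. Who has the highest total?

Carlos

Zara: 4·0 + 8·3 + 1·2 + 5·4 + 2·1 = 48
Elena: 4·4 + 8·2 + 1·0 + 5·3 + 2·2 = 51
Diego: 4·3 + 8·1 + 1·4 + 5·2 + 2·0 = 34
Omar: 4·1 + 8·0 + 1·1 + 5·0 + 2·4 = 13
Carlos: 4·2 + 8·4 + 1·3 + 5·1 + 2·3 = 54
Carlos has the highest Borda score (54).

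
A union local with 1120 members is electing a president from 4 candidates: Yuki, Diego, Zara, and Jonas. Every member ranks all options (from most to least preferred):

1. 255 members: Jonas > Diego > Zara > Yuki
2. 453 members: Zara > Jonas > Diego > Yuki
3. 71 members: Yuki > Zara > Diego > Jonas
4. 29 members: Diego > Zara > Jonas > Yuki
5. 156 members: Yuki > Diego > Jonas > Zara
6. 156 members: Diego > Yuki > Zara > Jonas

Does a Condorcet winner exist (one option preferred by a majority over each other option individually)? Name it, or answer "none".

Checking pairwise contests:
Diego beats Yuki 893–227.
Jonas beats Diego 708–412.
Diego beats Zara 596–524.
Zara beats Jonas 709–411.
Every option loses at least one head-to-head, so there is no Condorcet winner.

none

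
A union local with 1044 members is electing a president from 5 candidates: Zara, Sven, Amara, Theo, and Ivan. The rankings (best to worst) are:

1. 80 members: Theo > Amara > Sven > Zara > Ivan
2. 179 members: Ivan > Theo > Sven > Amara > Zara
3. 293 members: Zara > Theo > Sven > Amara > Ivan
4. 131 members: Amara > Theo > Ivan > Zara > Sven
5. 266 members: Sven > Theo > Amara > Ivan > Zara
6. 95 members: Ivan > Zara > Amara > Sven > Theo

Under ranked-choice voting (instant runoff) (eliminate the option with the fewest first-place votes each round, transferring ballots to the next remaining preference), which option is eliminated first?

Theo

Round 1: Zara 293, Sven 266, Amara 131, Theo 80, Ivan 274. Eliminate Theo.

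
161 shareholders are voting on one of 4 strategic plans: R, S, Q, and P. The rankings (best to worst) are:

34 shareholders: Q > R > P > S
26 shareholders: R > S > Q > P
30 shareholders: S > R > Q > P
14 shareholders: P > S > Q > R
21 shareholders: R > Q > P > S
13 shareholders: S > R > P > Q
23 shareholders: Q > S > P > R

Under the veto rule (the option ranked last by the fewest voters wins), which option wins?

Last-place votes: R 37, S 55, Q 13, P 56.
Q is ranked last by the fewest voters, so Q wins.

Q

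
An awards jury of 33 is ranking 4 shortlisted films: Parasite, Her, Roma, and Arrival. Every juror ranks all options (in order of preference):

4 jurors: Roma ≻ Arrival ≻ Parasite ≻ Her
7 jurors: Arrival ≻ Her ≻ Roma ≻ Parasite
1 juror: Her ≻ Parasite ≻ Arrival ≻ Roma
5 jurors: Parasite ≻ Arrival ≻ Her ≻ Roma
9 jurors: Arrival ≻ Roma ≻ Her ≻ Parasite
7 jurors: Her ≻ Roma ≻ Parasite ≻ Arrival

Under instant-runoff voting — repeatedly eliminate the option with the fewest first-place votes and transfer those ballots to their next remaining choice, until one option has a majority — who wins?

Arrival

Round 1: Parasite 5, Her 8, Roma 4, Arrival 16. Eliminate Roma.
Round 2: Parasite 5, Her 8, Arrival 20. Arrival has a majority.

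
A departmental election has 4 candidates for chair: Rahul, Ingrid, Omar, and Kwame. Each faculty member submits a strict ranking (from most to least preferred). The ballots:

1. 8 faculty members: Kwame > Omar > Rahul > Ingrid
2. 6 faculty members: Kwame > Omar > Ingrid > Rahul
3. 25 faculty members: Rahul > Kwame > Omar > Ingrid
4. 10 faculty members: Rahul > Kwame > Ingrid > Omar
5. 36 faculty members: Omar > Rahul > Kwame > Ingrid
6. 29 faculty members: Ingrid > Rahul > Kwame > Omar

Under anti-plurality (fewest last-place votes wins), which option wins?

Last-place votes: Rahul 6, Ingrid 69, Omar 39, Kwame 0.
Kwame is ranked last by the fewest voters, so Kwame wins.

Kwame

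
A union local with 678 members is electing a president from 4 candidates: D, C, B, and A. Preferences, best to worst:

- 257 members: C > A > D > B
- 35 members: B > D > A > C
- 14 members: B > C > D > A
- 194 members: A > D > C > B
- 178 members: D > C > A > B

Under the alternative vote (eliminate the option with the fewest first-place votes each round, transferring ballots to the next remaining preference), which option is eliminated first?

B

Round 1: D 178, C 257, B 49, A 194. Eliminate B.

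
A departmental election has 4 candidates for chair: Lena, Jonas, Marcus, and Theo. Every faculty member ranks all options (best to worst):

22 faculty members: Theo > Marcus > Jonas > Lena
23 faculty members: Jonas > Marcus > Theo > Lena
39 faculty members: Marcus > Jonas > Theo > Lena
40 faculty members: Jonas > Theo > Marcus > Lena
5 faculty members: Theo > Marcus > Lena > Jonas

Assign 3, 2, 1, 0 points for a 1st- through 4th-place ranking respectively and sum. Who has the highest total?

Jonas

Lena: 22·0 + 23·0 + 39·0 + 40·0 + 5·1 = 5
Jonas: 22·1 + 23·3 + 39·2 + 40·3 + 5·0 = 289
Marcus: 22·2 + 23·2 + 39·3 + 40·1 + 5·2 = 257
Theo: 22·3 + 23·1 + 39·1 + 40·2 + 5·3 = 223
Jonas has the highest Borda score (289).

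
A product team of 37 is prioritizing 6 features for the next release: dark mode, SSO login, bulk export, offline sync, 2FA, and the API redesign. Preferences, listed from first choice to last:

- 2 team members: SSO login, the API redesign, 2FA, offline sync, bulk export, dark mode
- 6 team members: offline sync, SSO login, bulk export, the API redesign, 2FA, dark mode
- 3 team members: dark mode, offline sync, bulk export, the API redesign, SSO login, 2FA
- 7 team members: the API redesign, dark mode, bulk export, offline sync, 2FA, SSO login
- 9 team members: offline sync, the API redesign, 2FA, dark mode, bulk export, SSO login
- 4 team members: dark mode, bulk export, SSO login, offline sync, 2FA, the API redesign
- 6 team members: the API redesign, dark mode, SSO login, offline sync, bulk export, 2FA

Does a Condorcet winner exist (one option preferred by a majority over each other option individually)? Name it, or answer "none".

Checking pairwise contests:
the API redesign beats dark mode 30–7.
dark mode beats SSO login 29–8.
dark mode beats bulk export 29–8.
dark mode beats offline sync 20–17.
dark mode beats 2FA 20–17.
offline sync beats the API redesign 22–15.
Every option loses at least one head-to-head, so there is no Condorcet winner.

none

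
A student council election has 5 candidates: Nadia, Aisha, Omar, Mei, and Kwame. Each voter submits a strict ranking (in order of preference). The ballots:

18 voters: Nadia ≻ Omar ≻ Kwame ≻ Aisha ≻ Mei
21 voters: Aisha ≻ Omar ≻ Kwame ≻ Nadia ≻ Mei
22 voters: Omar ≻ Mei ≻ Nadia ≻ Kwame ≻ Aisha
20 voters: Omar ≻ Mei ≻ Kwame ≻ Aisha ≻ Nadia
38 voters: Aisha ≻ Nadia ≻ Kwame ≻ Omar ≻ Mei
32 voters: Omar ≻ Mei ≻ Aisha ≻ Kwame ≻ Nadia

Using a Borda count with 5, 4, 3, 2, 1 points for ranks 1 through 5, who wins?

Nadia: 18·5 + 21·2 + 22·3 + 20·1 + 38·4 + 32·1 = 402
Aisha: 18·2 + 21·5 + 22·1 + 20·2 + 38·5 + 32·3 = 489
Omar: 18·4 + 21·4 + 22·5 + 20·5 + 38·2 + 32·5 = 602
Mei: 18·1 + 21·1 + 22·4 + 20·4 + 38·1 + 32·4 = 373
Kwame: 18·3 + 21·3 + 22·2 + 20·3 + 38·3 + 32·2 = 399
Omar has the highest Borda score (602).

Omar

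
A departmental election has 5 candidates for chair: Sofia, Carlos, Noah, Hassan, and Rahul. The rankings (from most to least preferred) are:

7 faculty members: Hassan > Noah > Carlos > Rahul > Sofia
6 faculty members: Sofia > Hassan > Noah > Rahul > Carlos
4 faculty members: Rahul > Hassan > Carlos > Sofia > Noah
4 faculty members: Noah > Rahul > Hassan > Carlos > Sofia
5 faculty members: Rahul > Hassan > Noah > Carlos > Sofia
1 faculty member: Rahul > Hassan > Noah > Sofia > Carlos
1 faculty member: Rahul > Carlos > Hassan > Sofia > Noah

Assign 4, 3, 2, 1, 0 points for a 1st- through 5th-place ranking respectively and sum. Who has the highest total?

Hassan

Sofia: 7·0 + 6·4 + 4·1 + 4·0 + 5·0 + 1·1 + 1·1 = 30
Carlos: 7·2 + 6·0 + 4·2 + 4·1 + 5·1 + 1·0 + 1·3 = 34
Noah: 7·3 + 6·2 + 4·0 + 4·4 + 5·2 + 1·2 + 1·0 = 61
Hassan: 7·4 + 6·3 + 4·3 + 4·2 + 5·3 + 1·3 + 1·2 = 86
Rahul: 7·1 + 6·1 + 4·4 + 4·3 + 5·4 + 1·4 + 1·4 = 69
Hassan has the highest Borda score (86).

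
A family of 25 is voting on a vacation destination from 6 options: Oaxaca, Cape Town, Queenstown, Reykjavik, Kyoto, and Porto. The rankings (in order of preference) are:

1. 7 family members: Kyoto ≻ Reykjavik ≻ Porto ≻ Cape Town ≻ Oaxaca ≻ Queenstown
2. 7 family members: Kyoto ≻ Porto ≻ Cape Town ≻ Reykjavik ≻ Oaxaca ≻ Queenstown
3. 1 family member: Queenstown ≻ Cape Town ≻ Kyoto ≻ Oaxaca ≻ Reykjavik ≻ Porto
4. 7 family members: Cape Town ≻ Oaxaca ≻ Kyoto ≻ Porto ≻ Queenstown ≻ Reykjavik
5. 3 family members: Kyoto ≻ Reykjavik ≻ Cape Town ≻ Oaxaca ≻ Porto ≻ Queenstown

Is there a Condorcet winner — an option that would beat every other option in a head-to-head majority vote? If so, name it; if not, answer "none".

Kyoto

Kyoto vs Oaxaca: 18–7 for Kyoto.
Kyoto vs Cape Town: 17–8 for Kyoto.
Kyoto vs Queenstown: 24–1 for Kyoto.
Kyoto vs Reykjavik: 25–0 for Kyoto.
Kyoto vs Porto: 25–0 for Kyoto.
Kyoto beats every other option head-to-head.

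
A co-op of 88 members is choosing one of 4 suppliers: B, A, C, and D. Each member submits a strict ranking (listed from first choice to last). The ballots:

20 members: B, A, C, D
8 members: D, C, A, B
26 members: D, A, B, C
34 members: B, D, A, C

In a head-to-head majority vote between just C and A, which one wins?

A

Voters preferring C to A: 8; preferring A to C: 80.
A wins the head-to-head.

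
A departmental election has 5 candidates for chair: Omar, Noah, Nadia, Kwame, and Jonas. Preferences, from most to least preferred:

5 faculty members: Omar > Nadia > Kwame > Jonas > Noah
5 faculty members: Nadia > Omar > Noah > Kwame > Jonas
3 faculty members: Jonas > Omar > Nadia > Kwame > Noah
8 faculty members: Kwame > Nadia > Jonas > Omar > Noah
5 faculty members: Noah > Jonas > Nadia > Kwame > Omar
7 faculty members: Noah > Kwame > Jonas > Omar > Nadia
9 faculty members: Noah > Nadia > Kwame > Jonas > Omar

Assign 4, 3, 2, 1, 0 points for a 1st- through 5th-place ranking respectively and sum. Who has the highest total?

Omar: 5·4 + 5·3 + 3·3 + 8·1 + 5·0 + 7·1 + 9·0 = 59
Noah: 5·0 + 5·2 + 3·0 + 8·0 + 5·4 + 7·4 + 9·4 = 94
Nadia: 5·3 + 5·4 + 3·2 + 8·3 + 5·2 + 7·0 + 9·3 = 102
Kwame: 5·2 + 5·1 + 3·1 + 8·4 + 5·1 + 7·3 + 9·2 = 94
Jonas: 5·1 + 5·0 + 3·4 + 8·2 + 5·3 + 7·2 + 9·1 = 71
Nadia has the highest Borda score (102).

Nadia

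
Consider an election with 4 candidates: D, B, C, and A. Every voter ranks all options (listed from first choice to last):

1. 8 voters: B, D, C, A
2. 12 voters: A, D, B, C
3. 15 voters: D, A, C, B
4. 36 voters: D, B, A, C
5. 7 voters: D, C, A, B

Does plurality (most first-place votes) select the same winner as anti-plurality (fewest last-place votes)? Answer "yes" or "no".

Plurality — first-place votes: D 58, B 8, C 0, A 12. Winner: D.
Anti-plurality — last-place votes: D 0, B 22, C 48, A 8. Winner: D.
The two methods agree.

yes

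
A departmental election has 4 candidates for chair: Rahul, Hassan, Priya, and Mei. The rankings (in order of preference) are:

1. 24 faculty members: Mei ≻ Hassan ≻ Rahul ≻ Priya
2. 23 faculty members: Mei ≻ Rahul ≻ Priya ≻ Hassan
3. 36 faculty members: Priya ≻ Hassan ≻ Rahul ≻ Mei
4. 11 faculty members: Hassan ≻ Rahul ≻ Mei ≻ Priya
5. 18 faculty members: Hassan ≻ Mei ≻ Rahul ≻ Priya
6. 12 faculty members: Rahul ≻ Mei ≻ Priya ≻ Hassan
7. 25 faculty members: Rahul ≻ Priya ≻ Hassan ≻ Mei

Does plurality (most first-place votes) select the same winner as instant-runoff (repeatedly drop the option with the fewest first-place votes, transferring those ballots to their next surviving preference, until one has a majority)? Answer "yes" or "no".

no

Plurality — first-place votes: Rahul 37, Hassan 29, Priya 36, Mei 47. Winner: Mei.
Instant-runoff — R1 Rahul 37, Hassan 29, Priya 36, Mei 47 (Hassan out); R2 Rahul 48, Priya 36, Mei 65 (Priya out); R3 Rahul 84, Mei 65 (Rahul winner). Winner: Rahul.
The two methods disagree.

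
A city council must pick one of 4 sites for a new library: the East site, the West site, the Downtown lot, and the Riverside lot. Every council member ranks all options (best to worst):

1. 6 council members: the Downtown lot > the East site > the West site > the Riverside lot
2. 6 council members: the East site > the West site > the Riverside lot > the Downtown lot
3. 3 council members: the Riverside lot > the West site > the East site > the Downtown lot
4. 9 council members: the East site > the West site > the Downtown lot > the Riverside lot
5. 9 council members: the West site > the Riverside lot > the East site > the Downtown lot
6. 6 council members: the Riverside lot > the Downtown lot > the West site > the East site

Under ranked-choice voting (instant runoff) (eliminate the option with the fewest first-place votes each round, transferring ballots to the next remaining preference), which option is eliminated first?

the Downtown lot

Round 1: the East site 15, the West site 9, the Downtown lot 6, the Riverside lot 9. Eliminate the Downtown lot.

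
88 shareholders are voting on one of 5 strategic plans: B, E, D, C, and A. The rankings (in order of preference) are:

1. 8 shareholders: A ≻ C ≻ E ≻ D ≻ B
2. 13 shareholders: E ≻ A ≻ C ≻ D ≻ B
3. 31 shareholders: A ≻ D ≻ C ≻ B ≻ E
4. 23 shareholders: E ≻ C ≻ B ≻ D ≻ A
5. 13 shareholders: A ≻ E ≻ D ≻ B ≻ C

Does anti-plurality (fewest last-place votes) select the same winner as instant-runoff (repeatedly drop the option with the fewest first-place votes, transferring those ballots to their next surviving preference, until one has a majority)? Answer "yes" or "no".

no

Anti-plurality — last-place votes: B 21, E 31, D 0, C 13, A 23. Winner: D.
Instant-runoff — R1 B 0, E 36, D 0, C 0, A 52 (A winner). Winner: A.
The two methods disagree.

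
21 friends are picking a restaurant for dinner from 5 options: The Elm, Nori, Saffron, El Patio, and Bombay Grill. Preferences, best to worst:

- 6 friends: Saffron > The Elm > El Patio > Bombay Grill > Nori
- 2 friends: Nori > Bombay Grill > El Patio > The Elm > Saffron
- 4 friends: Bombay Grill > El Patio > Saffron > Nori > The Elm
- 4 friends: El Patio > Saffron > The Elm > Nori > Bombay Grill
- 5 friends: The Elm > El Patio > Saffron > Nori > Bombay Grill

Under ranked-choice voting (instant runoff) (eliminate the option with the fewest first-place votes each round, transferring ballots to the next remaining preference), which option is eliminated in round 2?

Round 1: The Elm 5, Nori 2, Saffron 6, El Patio 4, Bombay Grill 4. Eliminate Nori.
Round 2: The Elm 5, Saffron 6, El Patio 4, Bombay Grill 6. Eliminate El Patio.

El Patio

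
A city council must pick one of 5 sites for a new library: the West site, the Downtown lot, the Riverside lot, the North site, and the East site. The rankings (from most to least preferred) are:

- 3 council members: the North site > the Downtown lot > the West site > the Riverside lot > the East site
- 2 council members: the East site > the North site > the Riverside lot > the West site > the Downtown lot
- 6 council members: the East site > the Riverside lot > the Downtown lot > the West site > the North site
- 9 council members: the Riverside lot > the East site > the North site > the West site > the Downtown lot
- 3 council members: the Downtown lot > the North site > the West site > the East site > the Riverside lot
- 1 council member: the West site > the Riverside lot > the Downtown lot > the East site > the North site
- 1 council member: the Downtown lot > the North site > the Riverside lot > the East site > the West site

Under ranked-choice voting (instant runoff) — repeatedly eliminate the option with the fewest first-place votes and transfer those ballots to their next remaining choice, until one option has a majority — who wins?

the Riverside lot

Round 1: the West site 1, the Downtown lot 4, the Riverside lot 9, the North site 3, the East site 8. Eliminate the West site.
Round 2: the Downtown lot 4, the Riverside lot 10, the North site 3, the East site 8. Eliminate the North site.
Round 3: the Downtown lot 7, the Riverside lot 10, the East site 8. Eliminate the Downtown lot.
Round 4: the Riverside lot 14, the East site 11. The Riverside lot has a majority.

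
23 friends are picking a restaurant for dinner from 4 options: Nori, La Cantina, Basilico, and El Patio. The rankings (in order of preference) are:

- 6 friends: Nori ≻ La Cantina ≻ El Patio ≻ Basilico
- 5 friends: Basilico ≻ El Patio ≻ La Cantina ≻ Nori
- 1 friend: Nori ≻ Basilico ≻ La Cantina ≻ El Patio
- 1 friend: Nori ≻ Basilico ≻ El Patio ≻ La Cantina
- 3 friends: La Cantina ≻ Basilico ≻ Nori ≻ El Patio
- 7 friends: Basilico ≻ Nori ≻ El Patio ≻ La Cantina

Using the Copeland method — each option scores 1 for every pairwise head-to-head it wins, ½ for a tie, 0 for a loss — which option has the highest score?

Nori: beats La Cantina and El Patio; loses to Basilico → score 2.
La Cantina: loses to Nori, Basilico, and El Patio → score 0.
Basilico: beats Nori, La Cantina, and El Patio → score 3.
El Patio: beats La Cantina; loses to Nori and Basilico → score 1.
Basilico has the best pairwise record.

Basilico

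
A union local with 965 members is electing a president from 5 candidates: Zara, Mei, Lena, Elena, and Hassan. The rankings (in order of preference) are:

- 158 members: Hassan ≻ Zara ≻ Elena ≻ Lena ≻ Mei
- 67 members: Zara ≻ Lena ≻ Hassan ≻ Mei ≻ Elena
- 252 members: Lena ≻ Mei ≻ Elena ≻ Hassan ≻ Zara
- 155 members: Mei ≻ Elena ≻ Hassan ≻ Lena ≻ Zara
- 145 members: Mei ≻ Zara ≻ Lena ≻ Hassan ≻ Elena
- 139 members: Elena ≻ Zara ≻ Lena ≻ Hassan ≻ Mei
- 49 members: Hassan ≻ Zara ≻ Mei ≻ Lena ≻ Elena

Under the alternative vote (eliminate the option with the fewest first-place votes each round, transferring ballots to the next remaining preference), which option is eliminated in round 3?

Hassan

Round 1: Zara 67, Mei 300, Lena 252, Elena 139, Hassan 207. Eliminate Zara.
Round 2: Mei 300, Lena 319, Elena 139, Hassan 207. Eliminate Elena.
Round 3: Mei 300, Lena 458, Hassan 207. Eliminate Hassan.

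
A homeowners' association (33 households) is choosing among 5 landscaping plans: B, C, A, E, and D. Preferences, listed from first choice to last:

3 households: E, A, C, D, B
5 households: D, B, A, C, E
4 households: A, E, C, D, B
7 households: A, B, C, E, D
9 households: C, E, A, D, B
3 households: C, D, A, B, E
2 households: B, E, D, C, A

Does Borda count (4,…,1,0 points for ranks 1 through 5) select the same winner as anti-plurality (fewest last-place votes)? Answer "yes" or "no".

Borda — scores: B 47, C 83, A 87, E 64, D 49. Winner: A.
Anti-plurality — last-place votes: B 16, C 0, A 2, E 8, D 7. Winner: C.
The two methods disagree.

no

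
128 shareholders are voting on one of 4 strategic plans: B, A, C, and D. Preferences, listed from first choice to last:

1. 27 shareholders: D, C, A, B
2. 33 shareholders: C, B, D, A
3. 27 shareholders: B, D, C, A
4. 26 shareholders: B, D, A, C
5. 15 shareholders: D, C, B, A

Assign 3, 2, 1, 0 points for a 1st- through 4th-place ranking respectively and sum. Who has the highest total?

D

B: 27·0 + 33·2 + 27·3 + 26·3 + 15·1 = 240
A: 27·1 + 33·0 + 27·0 + 26·1 + 15·0 = 53
C: 27·2 + 33·3 + 27·1 + 26·0 + 15·2 = 210
D: 27·3 + 33·1 + 27·2 + 26·2 + 15·3 = 265
D has the highest Borda score (265).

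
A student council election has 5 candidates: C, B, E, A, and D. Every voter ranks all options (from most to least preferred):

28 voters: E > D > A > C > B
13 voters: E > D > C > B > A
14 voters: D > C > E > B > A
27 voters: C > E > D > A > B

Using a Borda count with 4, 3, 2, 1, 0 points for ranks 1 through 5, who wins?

C: 28·1 + 13·2 + 14·3 + 27·4 = 204
B: 28·0 + 13·1 + 14·1 + 27·0 = 27
E: 28·4 + 13·4 + 14·2 + 27·3 = 273
A: 28·2 + 13·0 + 14·0 + 27·1 = 83
D: 28·3 + 13·3 + 14·4 + 27·2 = 233
E has the highest Borda score (273).

E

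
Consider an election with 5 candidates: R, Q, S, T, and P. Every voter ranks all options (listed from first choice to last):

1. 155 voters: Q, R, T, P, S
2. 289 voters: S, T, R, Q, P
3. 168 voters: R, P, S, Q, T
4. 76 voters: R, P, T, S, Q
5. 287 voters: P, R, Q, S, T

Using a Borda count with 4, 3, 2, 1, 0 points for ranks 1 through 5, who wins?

R: 155·3 + 289·2 + 168·4 + 76·4 + 287·3 = 2880
Q: 155·4 + 289·1 + 168·1 + 76·0 + 287·2 = 1651
S: 155·0 + 289·4 + 168·2 + 76·1 + 287·1 = 1855
T: 155·2 + 289·3 + 168·0 + 76·2 + 287·0 = 1329
P: 155·1 + 289·0 + 168·3 + 76·3 + 287·4 = 2035
R has the highest Borda score (2880).

R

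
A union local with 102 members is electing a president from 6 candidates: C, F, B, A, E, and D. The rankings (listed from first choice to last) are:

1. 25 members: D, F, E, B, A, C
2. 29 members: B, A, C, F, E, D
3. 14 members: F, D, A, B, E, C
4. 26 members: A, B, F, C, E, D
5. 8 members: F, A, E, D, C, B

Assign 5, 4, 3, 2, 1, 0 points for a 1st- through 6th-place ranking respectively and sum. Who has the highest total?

C: 25·0 + 29·3 + 14·0 + 26·2 + 8·1 = 147
F: 25·4 + 29·2 + 14·5 + 26·3 + 8·5 = 346
B: 25·2 + 29·5 + 14·2 + 26·4 + 8·0 = 327
A: 25·1 + 29·4 + 14·3 + 26·5 + 8·4 = 345
E: 25·3 + 29·1 + 14·1 + 26·1 + 8·3 = 168
D: 25·5 + 29·0 + 14·4 + 26·0 + 8·2 = 197
F has the highest Borda score (346).

F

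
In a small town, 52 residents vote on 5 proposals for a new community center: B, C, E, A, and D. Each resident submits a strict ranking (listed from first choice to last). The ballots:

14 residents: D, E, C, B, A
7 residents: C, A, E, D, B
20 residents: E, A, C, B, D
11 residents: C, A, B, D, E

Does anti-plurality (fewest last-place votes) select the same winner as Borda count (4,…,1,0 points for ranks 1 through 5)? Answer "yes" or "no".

yes

Anti-plurality — last-place votes: B 7, C 0, E 11, A 14, D 20. Winner: C.
Borda — scores: B 56, C 140, E 136, A 114, D 74. Winner: C.
The two methods agree.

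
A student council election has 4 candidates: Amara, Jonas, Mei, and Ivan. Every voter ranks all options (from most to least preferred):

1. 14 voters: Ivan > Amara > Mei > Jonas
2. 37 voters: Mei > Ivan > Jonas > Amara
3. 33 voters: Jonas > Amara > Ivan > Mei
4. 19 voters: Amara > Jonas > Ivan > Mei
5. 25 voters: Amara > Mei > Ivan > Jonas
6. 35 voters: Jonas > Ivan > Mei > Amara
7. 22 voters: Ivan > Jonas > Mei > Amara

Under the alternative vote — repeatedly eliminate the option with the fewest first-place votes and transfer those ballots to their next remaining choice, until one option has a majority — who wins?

Round 1: Amara 44, Jonas 68, Mei 37, Ivan 36. Eliminate Ivan.
Round 2: Amara 58, Jonas 90, Mei 37. Eliminate Mei.
Round 3: Amara 58, Jonas 127. Jonas has a majority.

Jonas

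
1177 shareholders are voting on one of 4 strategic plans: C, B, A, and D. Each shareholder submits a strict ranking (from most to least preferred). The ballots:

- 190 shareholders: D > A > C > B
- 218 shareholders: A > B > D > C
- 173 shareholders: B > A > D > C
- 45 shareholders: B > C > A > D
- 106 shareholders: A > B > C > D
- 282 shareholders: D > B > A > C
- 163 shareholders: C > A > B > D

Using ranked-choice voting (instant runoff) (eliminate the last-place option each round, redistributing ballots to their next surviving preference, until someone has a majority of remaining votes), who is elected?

Round 1: C 163, B 218, A 324, D 472. Eliminate C.
Round 2: B 218, A 487, D 472. Eliminate B.
Round 3: A 705, D 472. A has a majority.

A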